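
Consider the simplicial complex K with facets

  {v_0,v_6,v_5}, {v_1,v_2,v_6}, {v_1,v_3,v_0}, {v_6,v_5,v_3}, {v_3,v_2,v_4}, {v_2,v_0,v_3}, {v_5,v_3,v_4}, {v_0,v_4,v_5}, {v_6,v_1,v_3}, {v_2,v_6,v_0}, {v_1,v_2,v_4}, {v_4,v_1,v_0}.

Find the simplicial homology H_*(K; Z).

We work with the vertex ordering v_0 < v_1 < v_2 < v_3 < v_4 < v_5 < v_6. The simplices of K, each written with vertices in increasing order, are:

  0-simplices (7): [v_0], [v_1], [v_2], [v_3], [v_4], [v_5], [v_6]
  1-simplices (18): (18 of them)
  2-simplices (12): (12 of them)

so the chain groups are C_0 ≅ Z^7, C_1 ≅ Z^18, C_2 ≅ Z^12.

The boundary map ∂_1: C_1 → C_0 maps an edge to its endpoints' difference, ∂[p,q] = q − p.
The 7×18 boundary matrix has rank 6 and Smith normal form diag(1,1,1,1,1,1).

The boundary map ∂_2: C_2 → C_1 sends each 2-simplex [p,q,r] to [q,r] − [p,r] + [p,q]. For instance
  ∂[v_0,v_5,v_6] = [v_5,v_6] − [v_0,v_6] + [v_0,v_5],
  ∂[v_0,v_2,v_6] = [v_2,v_6] − [v_0,v_6] + [v_0,v_2].
As a 18×12 matrix over Z this has rank 12, with invariant factors (1,1,1,1,1,1,1,1,1,1,1,2).

Computing H_k = (kernel of ∂_k) / (image of ∂_{k+1}):

  H_0: rank C_0 − rank ∂_1 = 7 − 6 = 1, and the invariant factors of ∂_1 are all 1, so H_0 ≅ Z.
  H_1: rank ker ∂_1 − rank ∂_2 = (18 − 6) − 12 = 0, and ∂_2 has invariant factor 2 > 1, so H_1 ≅ Z/2.
  H_2: rank ker ∂_2 − rank ∂_3 = (12 − 12) − 0 = 0, and there is no ∂_3, so H_2 ≅ 0.

As a check, the Euler characteristic is 7 − 18 + 12 = 1, which agrees with 1 − 0 + 0 = 1.

H_0 = Z,  H_1 = Z/2,  H_2 = 0.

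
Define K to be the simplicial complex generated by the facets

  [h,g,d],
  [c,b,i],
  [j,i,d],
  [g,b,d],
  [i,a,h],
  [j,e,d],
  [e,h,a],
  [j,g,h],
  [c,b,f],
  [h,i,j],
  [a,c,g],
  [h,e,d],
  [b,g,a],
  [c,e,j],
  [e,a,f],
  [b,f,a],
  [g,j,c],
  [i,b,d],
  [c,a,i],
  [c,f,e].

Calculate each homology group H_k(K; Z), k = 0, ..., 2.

H_0 ≅ Z,  H_1 ≅ Z ⊕ Z/2Z,  H_2 = 0.

Take the total order a < b < c < d < e < f < g < h < i < j on the vertex set. Then K (dimension 2) consists of the simplices:

  0-simplices (10): a, b, c, d, e, f, g, h, i, j
  1-simplices (30): ab, ac, ae, af, ag, ah, ai, bc, bd, bf, bg, bi, ce, cf, cg, ci, cj, de, dg, dh, di, dj, ef, eh, ej, gh, gj, hi, hj, ij
  2-simplices (20): abf, abg, acg, aci, aef, aeh, ahi, bcf, bci, bdg, bdi, cef, cej, cgj, deh, dej, dgh, dij, ghj, hij

so the chain groups are C_0 ≅ Z^10, C_1 ≅ Z^30, C_2 ≅ Z^20.

The boundary map ∂_1: C_1 → C_0 is given by ∂[p,q] = [q] − [p]. For instance
  ∂ce = e − c.
The resulting 10×30 matrix has rank 9, and its Smith normal form has invariant factors (1,1,1,1,1,1,1,1,1).

Boundary ∂_2: C_2 → C_1 acts by ∂[p,q,r] = [q,r] − [p,r] + [p,q]. For instance
  ∂deh = eh − dh + de,
  ∂dgh = gh − dh + dg.
The 30×20 boundary matrix has rank 20 and Smith normal form diag(1,1,1,1,1,1,1,1,1,1,1,1,1,1,1,1,1,1,1,2).

Computing H_k = (kernel of ∂_k) / (image of ∂_{k+1}):

  H_0: rank C_0 − rank ∂_1 = 10 − 9 = 1, and the invariant factors of ∂_1 are all 1, so H_0 ≅ Z.
  H_1: rank ker ∂_1 − rank ∂_2 = (30 − 9) − 20 = 1, and ∂_2 has invariant factor 2 > 1, so H_1 ≅ Z ⊕ Z/2Z.
  H_2: rank ker ∂_2 − rank ∂_3 = (20 − 20) − 0 = 0, and there is no ∂_3, so H_2 ≅ 0.

(K is a triangulation of the Klein bottle.)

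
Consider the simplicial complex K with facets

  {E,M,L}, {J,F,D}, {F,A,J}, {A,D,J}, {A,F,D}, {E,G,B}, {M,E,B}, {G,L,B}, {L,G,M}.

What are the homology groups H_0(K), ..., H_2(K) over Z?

We work with the vertex ordering A < B < D < E < F < G < J < L < M. The simplices of K, each written with vertices in increasing order, are:

  0-simplices (9): A, B, D, E, F, G, J, L, M
  1-simplices (16): AD, AF, AJ, BE, BG, BL, BM, DF, DJ, EG, EL, EM, FJ, GL, GM, LM
  2-simplices (9): ADF, ADJ, AFJ, BEG, BEM, BGL, DFJ, ELM, GLM

so the chain groups are C_0 ≅ Z^9, C_1 ≅ Z^16, C_2 ≅ Z^9.

Boundary ∂_1: C_1 → C_0 is given by ∂[p,q] = [q] − [p]. For instance
  ∂GM = M − G.
The resulting 9×16 matrix has rank 7, and its Smith normal form has invariant factors (1,1,1,1,1,1,1).

Boundary ∂_2: C_2 → C_1 sends each 2-simplex [p,q,r] to [q,r] − [p,r] + [p,q]. For instance
  ∂ADJ = DJ − AJ + AD,
  ∂BGL = GL − BL + BG.
The 16×9 boundary matrix has rank 8 and Smith normal form diag(1,1,1,1,1,1,1,1).

From H_k ≅ ker(∂_k) / im(∂_{k+1}) we obtain:

  H_0: rank C_0 − rank ∂_1 = 9 − 7 = 2, and the invariant factors of ∂_1 are all 1, so H_0 ≅ Z^2.
  H_1: rank ker ∂_1 − rank ∂_2 = (16 − 7) − 8 = 1, and the invariant factors of ∂_2 are all 1, so H_1 ≅ Z.
  H_2: rank ker ∂_2 − rank ∂_3 = (9 − 8) − 0 = 1, and there is no ∂_3, so H_2 ≅ Z.

(K is a triangulation of the disjoint union of the 2-sphere S^2 and the Möbius band.)

H_0 = Z^2,  H_1 = Z,  H_2 = Z.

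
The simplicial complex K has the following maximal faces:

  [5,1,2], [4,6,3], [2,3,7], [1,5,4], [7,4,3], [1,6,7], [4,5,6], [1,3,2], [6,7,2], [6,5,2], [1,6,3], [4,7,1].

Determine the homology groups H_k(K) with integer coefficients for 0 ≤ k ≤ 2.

H_0 = Z,  H_1 = Z/2Z,  H_2 = 0.

We work with the vertex ordering 1 < 2 < 3 < 4 < 5 < 6 < 7. The simplices of K, each written with vertices in increasing order, are:

  0-simplices (7): [1], [2], [3], [4], [5], [6], [7]
  1-simplices (18): [1,2], [1,3], [1,4], [1,5], [1,6], [1,7], [2,3], [2,5], [2,6], [2,7], [3,4], [3,6], [3,7], [4,5], [4,6], [4,7], [5,6], [6,7]
  2-simplices (12): [1,2,3], [1,2,5], [1,3,6], [1,4,5], [1,4,7], [1,6,7], [2,3,7], [2,5,6], [2,6,7], [3,4,6], [3,4,7], [4,5,6]

so the chain groups are C_0 ≅ Z^7, C_1 ≅ Z^18, C_2 ≅ Z^12.

The boundary map ∂_1: C_1 → C_0 is given by ∂[p,q] = [q] − [p].
This gives a 7×18 integer matrix of rank 6; reducing to Smith normal form yields diagonal entries (1,1,1,1,1,1).

∂_2: C_2 → C_1 maps a triangle to the signed sum of its edges. For instance
  ∂[1,4,5] = [4,5] − [1,5] + [1,4],
  ∂[2,5,6] = [5,6] − [2,6] + [2,5].
This gives a 18×12 integer matrix of rank 12; reducing to Smith normal form yields diagonal entries (1,1,1,1,1,1,1,1,1,1,1,2).

Computing H_k = (kernel of ∂_k) / (image of ∂_{k+1}):

  H_0: rank C_0 − rank ∂_1 = 7 − 6 = 1, and the invariant factors of ∂_1 are all 1, so H_0 = Z.
  H_1: rank ker ∂_1 − rank ∂_2 = (18 − 6) − 12 = 0, and ∂_2 has invariant factor 2 > 1, so H_1 = Z/2Z.
  H_2: rank ker ∂_2 − rank ∂_3 = (12 − 12) − 0 = 0, and there is no ∂_3, so H_2 = 0.

As a check, the Euler characteristic is 7 − 18 + 12 = 1, which agrees with 1 − 0 + 0 = 1.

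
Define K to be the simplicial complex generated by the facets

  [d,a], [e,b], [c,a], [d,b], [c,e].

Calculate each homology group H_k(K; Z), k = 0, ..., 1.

We work with the vertex ordering a < b < c < d < e. The simplices of K, each written with vertices in increasing order, are:

  0-simplices (5): a, b, c, d, e
  1-simplices (5): ac, ad, bd, be, ce

giving chain groups C_0 ≅ Z^5, C_1 ≅ Z^5.

Boundary ∂_1: C_1 → C_0 maps an edge to its endpoints' difference, ∂[p,q] = q − p. For instance
  ∂ce = e − c.
This gives a 5×5 integer matrix of rank 4; reducing to Smith normal form yields diagonal entries (1,1,1,1).

From H_k ≅ ker(∂_k) / im(∂_{k+1}) we obtain:

  H_0: rank C_0 − rank ∂_1 = 5 − 4 = 1, and the invariant factors of ∂_1 are all 1, so H_0 = Z.
  H_1: rank ker ∂_1 − rank ∂_2 = (5 − 4) − 0 = 1, and there is no ∂_2, so H_1 = Z.

(K is a triangulation of the circle S^1.)

H_0 ≅ Z,  H_1 ≅ Z.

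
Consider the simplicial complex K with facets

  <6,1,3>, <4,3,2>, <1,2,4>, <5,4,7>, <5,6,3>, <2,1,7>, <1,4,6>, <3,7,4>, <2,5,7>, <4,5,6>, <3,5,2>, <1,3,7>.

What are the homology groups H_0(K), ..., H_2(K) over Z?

Fix the vertex order 1 < 2 < 3 < 4 < 5 < 6 < 7 and write every simplex with vertices in increasing order. Then dim K = 2 and the simplices of K are:

  0-simplices (7): [1], [2], [3], [4], [5], [6], [7]
  1-simplices (18): [1,2], [1,3], [1,4], [1,6], [1,7], [2,3], [2,4], [2,5], [2,7], [3,4], [3,5], [3,6], [3,7], [4,5], [4,6], [4,7], [5,6], [5,7]
  2-simplices (12): [1,2,4], [1,2,7], [1,3,6], [1,3,7], [1,4,6], [2,3,4], [2,3,5], [2,5,7], [3,4,7], [3,5,6], [4,5,6], [4,5,7]

so the chain groups are C_0 ≅ Z^7, C_1 ≅ Z^18, C_2 ≅ Z^12.

∂_1: C_1 → C_0 is given by ∂[p,q] = [q] − [p]. For instance
  ∂[4,6] = [6] − [4].
As a 7×18 matrix over Z this has rank 6, with invariant factors (1,1,1,1,1,1).

Boundary ∂_2: C_2 → C_1 sends each 2-simplex [p,q,r] to [q,r] − [p,r] + [p,q]. For instance
  ∂[4,5,6] = [5,6] − [4,6] + [4,5],
  ∂[3,4,7] = [4,7] − [3,7] + [3,4].
As a 18×12 matrix over Z this has rank 12, with invariant factors (1,1,1,1,1,1,1,1,1,1,1,2).

From H_k ≅ ker(∂_k) / im(∂_{k+1}) we obtain:

  H_0: rank C_0 − rank ∂_1 = 7 − 6 = 1, and the invariant factors of ∂_1 are all 1, so H_0 ≅ Z.
  H_1: rank ker ∂_1 − rank ∂_2 = (18 − 6) − 12 = 0, and ∂_2 has invariant factor 2 > 1, so H_1 ≅ Z/2.
  H_2: rank ker ∂_2 − rank ∂_3 = (12 − 12) − 0 = 0, and there is no ∂_3, so H_2 ≅ 0.

H_0 ≅ Z,  H_1 ≅ Z/2,  H_2 = 0.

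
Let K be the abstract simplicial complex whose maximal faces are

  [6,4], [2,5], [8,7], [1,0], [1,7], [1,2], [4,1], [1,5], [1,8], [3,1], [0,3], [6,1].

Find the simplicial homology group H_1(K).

Order the vertices as 0 < 1 < 2 < 3 < 4 < 5 < 6 < 7 < 8. Listing each simplex with vertices in this order, K has dimension 1 with simplices:

  0-simplices (9): [0], [1], [2], [3], [4], [5], [6], [7], [8]
  1-simplices (12): [0,1], [0,3], [1,2], [1,3], [1,4], [1,5], [1,6], [1,7], [1,8], [2,5], [4,6], [7,8]

so the chain groups are C_0 ≅ Z^9, C_1 ≅ Z^12.

Boundary ∂_1: C_1 → C_0 sends each edge [p,q] (with p < q) to q − p.
This gives a 9×12 integer matrix of rank 8; reducing to Smith normal form yields diagonal entries (1,1,1,1,1,1,1,1).

From H_k ≅ ker(∂_k) / im(∂_{k+1}) we obtain:

  H_1: rank ker ∂_1 − rank ∂_2 = (12 − 8) − 0 = 4, and there is no ∂_2, so H_1 = Z^4.

H_1 ≅ Z^4.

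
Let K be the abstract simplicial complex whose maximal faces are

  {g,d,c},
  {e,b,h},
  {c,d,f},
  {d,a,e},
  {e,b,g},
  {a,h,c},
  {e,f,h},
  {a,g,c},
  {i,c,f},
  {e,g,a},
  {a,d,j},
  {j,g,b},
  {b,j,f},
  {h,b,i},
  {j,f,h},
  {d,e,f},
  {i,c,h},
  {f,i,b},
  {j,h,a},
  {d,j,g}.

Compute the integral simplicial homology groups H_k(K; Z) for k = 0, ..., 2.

H_0 ≅ Z,  H_1 ≅ Z ⊕ Z/2Z,  H_2 = 0.

Fix the vertex order a < b < c < d < e < f < g < h < i < j and write every simplex with vertices in increasing order. Then dim K = 2 and the simplices of K are:

  0-simplices (10): a, b, c, d, e, f, g, h, i, j
  1-simplices (30): ac, ad, ae, ag, ah, aj, be, bf, bg, bh, bi, bj, cd, cf, cg, ch, ci, de, df, dg, dj, ef, eg, eh, fh, fi, fj, gj, hi, hj
  2-simplices (20): acg, ach, ade, adj, aeg, ahj, beg, beh, bfi, bfj, bgj, bhi, cdf, cdg, cfi, chi, def, dgj, efh, fhj

so the chain groups are C_0 ≅ Z^10, C_1 ≅ Z^30, C_2 ≅ Z^20.

∂_1: C_1 → C_0 is given by ∂[p,q] = [q] − [p].
This gives a 10×30 integer matrix of rank 9; reducing to Smith normal form yields diagonal entries (1,1,1,1,1,1,1,1,1).

Boundary ∂_2: C_2 → C_1 sends each 2-simplex [p,q,r] to [q,r] − [p,r] + [p,q]. For instance
  ∂cdf = df − cf + cd,
  ∂bhi = hi − bi + bh.
This gives a 30×20 integer matrix of rank 20; reducing to Smith normal form yields diagonal entries (1,1,1,1,1,1,1,1,1,1,1,1,1,1,1,1,1,1,1,2).

Computing H_k = (kernel of ∂_k) / (image of ∂_{k+1}):

  H_0: rank C_0 − rank ∂_1 = 10 − 9 = 1, and the invariant factors of ∂_1 are all 1, so H_0 ≅ Z.
  H_1: rank ker ∂_1 − rank ∂_2 = (30 − 9) − 20 = 1, and ∂_2 has invariant factor 2 > 1, so H_1 ≅ Z ⊕ Z/2Z.
  H_2: rank ker ∂_2 − rank ∂_3 = (20 − 20) − 0 = 0, and there is no ∂_3, so H_2 ≅ 0.

As a check, the Euler characteristic is 10 − 30 + 20 = 0, which agrees with 1 − 1 + 0 = 0.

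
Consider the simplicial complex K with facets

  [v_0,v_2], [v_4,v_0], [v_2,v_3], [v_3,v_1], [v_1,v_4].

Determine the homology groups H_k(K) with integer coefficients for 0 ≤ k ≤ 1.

H_0 = Z,  H_1 = Z.

K has 5 vertices, 5 edges.
rank ∂_0 = 0, rank ∂_1 = 4 ⇒ b_0 = 5 − 0 − 4 = 1; all invariant factors of ∂_1 are 1 so no torsion. So H_0 = Z.
rank ∂_1 = 4, rank ∂_2 = 0 ⇒ b_1 = 5 − 4 − 0 = 1. So H_1 = Z.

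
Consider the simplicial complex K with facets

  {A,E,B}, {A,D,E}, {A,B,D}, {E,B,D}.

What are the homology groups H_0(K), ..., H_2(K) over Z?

H_0 ≅ Z,  H_1 = 0,  H_2 ≅ Z.

Take the total order A < B < D < E on the vertex set. Then K (dimension 2) consists of the simplices:

  0-simplices (4): A, B, D, E
  1-simplices (6): AB, AD, AE, BD, BE, DE
  2-simplices (4): ABD, ABE, ADE, BDE

Hence C_0 ≅ Z^4, C_1 ≅ Z^6, C_2 ≅ Z^4.

The boundary map ∂_1: C_1 → C_0 maps an edge to its endpoints' difference, ∂[p,q] = q − p. For instance
  ∂AD = D − A.
This gives a 4×6 integer matrix of rank 3; reducing to Smith normal form yields diagonal entries (1,1,1).

∂_2: C_2 → C_1 sends each 2-simplex [p,q,r] to [q,r] − [p,r] + [p,q]. For instance
  ∂ABD = BD − AD + AB,
  ∂ADE = DE − AE + AD.
The 6×4 boundary matrix has rank 3 and Smith normal form diag(1,1,1).

From H_k ≅ ker(∂_k) / im(∂_{k+1}) we obtain:

  H_0: rank C_0 − rank ∂_1 = 4 − 3 = 1, and the invariant factors of ∂_1 are all 1, so H_0 ≅ Z.
  H_1: rank ker ∂_1 − rank ∂_2 = (6 − 3) − 3 = 0, and the invariant factors of ∂_2 are all 1, so H_1 ≅ 0.
  H_2: rank ker ∂_2 − rank ∂_3 = (4 − 3) − 0 = 1, and there is no ∂_3, so H_2 ≅ Z.

As a check, the Euler characteristic is 4 − 6 + 4 = 2, which agrees with 1 − 0 + 1 = 2.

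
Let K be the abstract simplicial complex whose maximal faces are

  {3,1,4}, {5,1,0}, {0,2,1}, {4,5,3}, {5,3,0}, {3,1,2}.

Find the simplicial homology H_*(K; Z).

H_0 ≅ Z,  H_1 ≅ Z,  H_2 = 0.

Take the total order 0 < 1 < 2 < 3 < 4 < 5 on the vertex set. Then K (dimension 2) consists of the simplices:

  0-simplices (6): [0], [1], [2], [3], [4], [5]
  1-simplices (12): [0,1], [0,2], [0,3], [0,5], [1,2], [1,3], [1,4], [1,5], [2,3], [3,4], [3,5], [4,5]
  2-simplices (6): [0,1,2], [0,1,5], [0,3,5], [1,2,3], [1,3,4], [3,4,5]

giving chain groups C_0 ≅ Z^6, C_1 ≅ Z^12, C_2 ≅ Z^6.

∂_1: C_1 → C_0 is given by ∂[p,q] = [q] − [p]. For instance
  ∂[1,4] = [4] − [1].
As a 6×12 matrix over Z this has rank 5, with invariant factors (1,1,1,1,1).

Boundary ∂_2: C_2 → C_1 maps a triangle to the signed sum of its edges. For instance
  ∂[1,3,4] = [3,4] − [1,4] + [1,3],
  ∂[1,2,3] = [2,3] − [1,3] + [1,2].
The resulting 12×6 matrix has rank 6, and its Smith normal form has invariant factors (1,1,1,1,1,1).

Computing H_k = (kernel of ∂_k) / (image of ∂_{k+1}):

  H_0: rank C_0 − rank ∂_1 = 6 − 5 = 1, and the invariant factors of ∂_1 are all 1, so H_0 ≅ Z.
  H_1: rank ker ∂_1 − rank ∂_2 = (12 − 5) − 6 = 1, and the invariant factors of ∂_2 are all 1, so H_1 ≅ Z.
  H_2: rank ker ∂_2 − rank ∂_3 = (6 − 6) − 0 = 0, and there is no ∂_3, so H_2 ≅ 0.

(K is a triangulation of the cylinder S^1 x I.)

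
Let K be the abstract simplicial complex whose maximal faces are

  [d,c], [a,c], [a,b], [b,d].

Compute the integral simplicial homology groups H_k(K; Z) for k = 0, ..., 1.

H_0 ≅ Z,  H_1 ≅ Z.

K has 4 vertices, 4 edges.
rank ∂_0 = 0, rank ∂_1 = 3 ⇒ b_0 = 4 − 0 − 3 = 1; all invariant factors of ∂_1 are 1 so no torsion. So H_0 ≅ Z.
rank ∂_1 = 3, rank ∂_2 = 0 ⇒ b_1 = 4 − 3 − 0 = 1. So H_1 ≅ Z.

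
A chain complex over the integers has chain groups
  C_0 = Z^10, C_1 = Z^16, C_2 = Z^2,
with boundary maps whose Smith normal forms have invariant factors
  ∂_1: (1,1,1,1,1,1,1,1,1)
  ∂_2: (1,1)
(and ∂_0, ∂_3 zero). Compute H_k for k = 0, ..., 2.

H_0: b_0 = 10 − 0 − 9 = 1; torsion from ∂_1 factors > 1: none. So H_0 = Z.
H_1: b_1 = 16 − 9 − 2 = 5; torsion from ∂_2 factors > 1: none. So H_1 = Z^5.
H_2: b_2 = 2 − 2 − 0 = 0; torsion from ∂_3 factors > 1: none. So H_2 = 0.

H_0 = Z,  H_1 = Z^5,  H_2 = 0.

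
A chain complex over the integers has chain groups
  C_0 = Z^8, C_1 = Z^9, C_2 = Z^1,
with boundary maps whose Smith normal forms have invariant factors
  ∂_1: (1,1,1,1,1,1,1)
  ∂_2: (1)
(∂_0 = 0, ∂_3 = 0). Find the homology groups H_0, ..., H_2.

H_0: b_0 = 8 − 0 − 7 = 1; torsion from ∂_1 factors > 1: none. So H_0 ≅ Z.
H_1: b_1 = 9 − 7 − 1 = 1; torsion from ∂_2 factors > 1: none. So H_1 ≅ Z.
H_2: b_2 = 1 − 1 − 0 = 0; torsion from ∂_3 factors > 1: none. So H_2 ≅ 0.

H_0 ≅ Z,  H_1 ≅ Z,  H_2 = 0.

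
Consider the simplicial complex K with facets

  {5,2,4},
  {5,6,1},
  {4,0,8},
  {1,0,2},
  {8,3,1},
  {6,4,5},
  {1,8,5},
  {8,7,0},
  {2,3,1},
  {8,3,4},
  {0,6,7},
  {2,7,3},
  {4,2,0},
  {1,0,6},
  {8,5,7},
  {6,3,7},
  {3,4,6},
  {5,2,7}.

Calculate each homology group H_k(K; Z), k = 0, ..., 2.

H_0 ≅ Z,  H_1 ≅ Z^2,  H_2 ≅ Z.

K has 9 vertices, 27 edges, 18 triangles.
rank ∂_0 = 0, rank ∂_1 = 8 ⇒ b_0 = 9 − 0 − 8 = 1; all invariant factors of ∂_1 are 1 so no torsion. So H_0 = Z.
rank ∂_1 = 8, rank ∂_2 = 17 ⇒ b_1 = 27 − 8 − 17 = 2; all invariant factors of ∂_2 are 1 so no torsion. So H_1 = Z^2.
rank ∂_2 = 17, rank ∂_3 = 0 ⇒ b_2 = 18 − 17 − 0 = 1. So H_2 = Z.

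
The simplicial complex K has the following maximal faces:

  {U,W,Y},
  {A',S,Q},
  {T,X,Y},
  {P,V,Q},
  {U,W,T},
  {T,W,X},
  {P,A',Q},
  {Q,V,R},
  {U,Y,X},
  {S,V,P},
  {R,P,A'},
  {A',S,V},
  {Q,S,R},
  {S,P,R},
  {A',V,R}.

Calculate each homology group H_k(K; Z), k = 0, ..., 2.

H_0 ≅ Z^2,  H_1 ≅ Z ⊕ Z/2,  H_2 = 0.

K has 11 vertices, 25 edges, 15 triangles.
rank ∂_0 = 0, rank ∂_1 = 9 ⇒ b_0 = 11 − 0 − 9 = 2; all invariant factors of ∂_1 are 1 so no torsion. So H_0 ≅ Z^2.
rank ∂_1 = 9, rank ∂_2 = 15 ⇒ b_1 = 25 − 9 − 15 = 1; ∂_2 has invariant factor(s) [2] giving torsion. So H_1 ≅ Z ⊕ Z/2.
rank ∂_2 = 15, rank ∂_3 = 0 ⇒ b_2 = 15 − 15 − 0 = 0. So H_2 ≅ 0.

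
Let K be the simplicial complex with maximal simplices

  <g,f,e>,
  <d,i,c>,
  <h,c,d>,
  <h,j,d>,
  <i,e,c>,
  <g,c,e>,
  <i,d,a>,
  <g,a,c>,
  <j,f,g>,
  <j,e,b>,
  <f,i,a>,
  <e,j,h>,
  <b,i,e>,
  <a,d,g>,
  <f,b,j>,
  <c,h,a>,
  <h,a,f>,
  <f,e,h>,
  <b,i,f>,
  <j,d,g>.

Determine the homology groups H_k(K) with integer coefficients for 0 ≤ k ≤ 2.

Order the vertices as a < b < c < d < e < f < g < h < i < j. Listing each simplex with vertices in this order, K has dimension 2 with simplices:

  0-simplices (10): a, b, c, d, e, f, g, h, i, j
  1-simplices (30): ac, ad, af, ag, ah, ai, be, bf, bi, bj, cd, ce, cg, ch, ci, dg, dh, di, dj, ef, eg, eh, ei, ej, fg, fh, fi, fj, gj, hj
  2-simplices (20): acg, ach, adg, adi, afh, afi, bei, bej, bfi, bfj, cdh, cdi, ceg, cei, dgj, dhj, efg, efh, ehj, fgj

Hence C_0 ≅ Z^10, C_1 ≅ Z^30, C_2 ≅ Z^20.

Boundary ∂_1: C_1 → C_0 maps an edge to its endpoints' difference, ∂[p,q] = q − p.
The resulting 10×30 matrix has rank 9, and its Smith normal form has invariant factors (1,1,1,1,1,1,1,1,1).

∂_2: C_2 → C_1 sends each 2-simplex [p,q,r] to [q,r] − [p,r] + [p,q]. For instance
  ∂cdh = dh − ch + cd,
  ∂cdi = di − ci + cd.
The resulting 30×20 matrix has rank 20, and its Smith normal form has invariant factors (1,1,1,1,1,1,1,1,1,1,1,1,1,1,1,1,1,1,1,2).

Computing H_k = (kernel of ∂_k) / (image of ∂_{k+1}):

  H_0: rank C_0 − rank ∂_1 = 10 − 9 = 1, and the invariant factors of ∂_1 are all 1, so H_0 = Z.
  H_1: rank ker ∂_1 − rank ∂_2 = (30 − 9) − 20 = 1, and ∂_2 has invariant factor 2 > 1, so H_1 = Z × Z/2.
  H_2: rank ker ∂_2 − rank ∂_3 = (20 − 20) − 0 = 0, and there is no ∂_3, so H_2 = 0.

As a check, the Euler characteristic is 10 − 30 + 20 = 0, which agrees with 1 − 1 + 0 = 0.

H_0 ≅ Z,  H_1 ≅ Z × Z/2,  H_2 = 0.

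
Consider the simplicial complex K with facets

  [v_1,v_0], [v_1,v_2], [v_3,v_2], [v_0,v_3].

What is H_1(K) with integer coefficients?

H_1 = Z.

Order the vertices as v_0 < v_1 < v_2 < v_3. Listing each simplex with vertices in this order, K has dimension 1 with simplices:

  0-simplices (4): [v_0], [v_1], [v_2], [v_3]
  1-simplices (4): [v_0,v_1], [v_0,v_3], [v_1,v_2], [v_2,v_3]

so the chain groups are C_0 ≅ Z^4, C_1 ≅ Z^4.

The boundary map ∂_1: C_1 → C_0 is given by ∂[p,q] = [q] − [p]. For instance
  ∂[v_2,v_3] = [v_3] − [v_2].
As a 4×4 matrix over Z this has rank 3, with invariant factors (1,1,1).

Computing H_k = (kernel of ∂_k) / (image of ∂_{k+1}):

  H_1: rank ker ∂_1 − rank ∂_2 = (4 − 3) − 0 = 1, and there is no ∂_2, so H_1 ≅ Z.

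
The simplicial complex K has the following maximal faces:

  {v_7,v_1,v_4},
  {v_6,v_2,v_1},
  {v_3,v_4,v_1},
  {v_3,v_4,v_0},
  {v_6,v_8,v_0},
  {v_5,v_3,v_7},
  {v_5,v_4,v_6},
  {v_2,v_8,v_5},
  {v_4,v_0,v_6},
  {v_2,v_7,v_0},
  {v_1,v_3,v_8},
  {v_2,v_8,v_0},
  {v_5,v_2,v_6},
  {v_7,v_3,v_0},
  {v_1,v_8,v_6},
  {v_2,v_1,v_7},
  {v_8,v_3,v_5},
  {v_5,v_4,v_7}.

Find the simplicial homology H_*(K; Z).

H_0 = Z,  H_1 = Z × Z/2,  H_2 = 0.

Fix the vertex order v_0 < v_1 < v_2 < v_3 < v_4 < v_5 < v_6 < v_7 < v_8 and write every simplex with vertices in increasing order. Then dim K = 2 and the simplices of K are:

  0-simplices (9): [v_0], [v_1], [v_2], [v_3], [v_4], [v_5], [v_6], [v_7], [v_8]
  1-simplices (27): (27 of them)
  2-simplices (18): (18 of them)

giving chain groups C_0 ≅ Z^9, C_1 ≅ Z^27, C_2 ≅ Z^18.

The boundary map ∂_1: C_1 → C_0 is given by ∂[p,q] = [q] − [p].
The 9×27 boundary matrix has rank 8 and Smith normal form diag(1,1,1,1,1,1,1,1).

The boundary map ∂_2: C_2 → C_1 sends each 2-simplex [p,q,r] to [q,r] − [p,r] + [p,q]. For instance
  ∂[v_0,v_4,v_6] = [v_4,v_6] − [v_0,v_6] + [v_0,v_4],
  ∂[v_3,v_5,v_8] = [v_5,v_8] − [v_3,v_8] + [v_3,v_5].
This gives a 27×18 integer matrix of rank 18; reducing to Smith normal form yields diagonal entries (1,1,1,1,1,1,1,1,1,1,1,1,1,1,1,1,1,2).

Now H_k = ker ∂_k / im ∂_{k+1}, so:

  H_0: rank C_0 − rank ∂_1 = 9 − 8 = 1, and the invariant factors of ∂_1 are all 1, so H_0 ≅ Z.
  H_1: rank ker ∂_1 − rank ∂_2 = (27 − 8) − 18 = 1, and ∂_2 has invariant factor 2 > 1, so H_1 ≅ Z × Z/2.
  H_2: rank ker ∂_2 − rank ∂_3 = (18 − 18) − 0 = 0, and there is no ∂_3, so H_2 ≅ 0.

As a check, the Euler characteristic is 9 − 27 + 18 = 0, which agrees with 1 − 1 + 0 = 0.
(K is a triangulation of the Klein bottle.)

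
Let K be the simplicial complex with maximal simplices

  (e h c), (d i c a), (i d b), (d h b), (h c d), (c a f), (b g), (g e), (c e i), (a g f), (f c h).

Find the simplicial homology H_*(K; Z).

H_0 = Z,  H_1 = Z^2,  H_2 = 0,  H_3 = 0.

K has 9 vertices, 21 edges, 12 triangles, 1 3-simplex.
rank ∂_0 = 0, rank ∂_1 = 8 ⇒ b_0 = 9 − 0 − 8 = 1; all invariant factors of ∂_1 are 1 so no torsion. So H_0 = Z.
rank ∂_1 = 8, rank ∂_2 = 11 ⇒ b_1 = 21 − 8 − 11 = 2; all invariant factors of ∂_2 are 1 so no torsion. So H_1 = Z^2.
rank ∂_2 = 11, rank ∂_3 = 1 ⇒ b_2 = 12 − 11 − 1 = 0; all invariant factors of ∂_3 are 1 so no torsion. So H_2 = 0.
rank ∂_3 = 1, rank ∂_4 = 0 ⇒ b_3 = 1 − 1 − 0 = 0. So H_3 = 0.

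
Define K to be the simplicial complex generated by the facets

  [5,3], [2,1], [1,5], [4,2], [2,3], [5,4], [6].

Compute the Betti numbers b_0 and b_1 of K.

Order the vertices as 1 < 2 < 3 < 4 < 5 < 6. Listing each simplex with vertices in this order, K has dimension 1 with simplices:

  0-simplices (6): [1], [2], [3], [4], [5], [6]
  1-simplices (6): [1,2], [1,5], [2,3], [2,4], [3,5], [4,5]

Hence C_0 ≅ Z^6, C_1 ≅ Z^6.

Boundary ∂_1: C_1 → C_0 sends each edge [p,q] (with p < q) to q − p. For instance
  ∂[3,5] = [5] − [3].
The 6×6 boundary matrix has rank 4 and Smith normal form diag(1,1,1,1).

From H_k ≅ ker(∂_k) / im(∂_{k+1}) we obtain:

  H_0: rank C_0 − rank ∂_1 = 6 − 4 = 2, and the invariant factors of ∂_1 are all 1, so H_0 ≅ Z^2.
  H_1: rank ker ∂_1 − rank ∂_2 = (6 − 4) − 0 = 2, and there is no ∂_2, so H_1 ≅ Z^2.

Hence the Betti numbers are b_0 = 2, b_1 = 2.

b_0 = 2, b_1 = 2.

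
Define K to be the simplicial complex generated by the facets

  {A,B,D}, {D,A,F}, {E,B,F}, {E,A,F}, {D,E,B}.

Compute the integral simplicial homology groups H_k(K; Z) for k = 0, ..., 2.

K has 5 vertices, 10 edges, 5 triangles.
rank ∂_0 = 0, rank ∂_1 = 4 ⇒ b_0 = 5 − 0 − 4 = 1; all invariant factors of ∂_1 are 1 so no torsion. So H_0 ≅ Z.
rank ∂_1 = 4, rank ∂_2 = 5 ⇒ b_1 = 10 − 4 − 5 = 1; all invariant factors of ∂_2 are 1 so no torsion. So H_1 ≅ Z.
rank ∂_2 = 5, rank ∂_3 = 0 ⇒ b_2 = 5 − 5 − 0 = 0. So H_2 ≅ 0.

H_0 ≅ Z,  H_1 ≅ Z,  H_2 = 0.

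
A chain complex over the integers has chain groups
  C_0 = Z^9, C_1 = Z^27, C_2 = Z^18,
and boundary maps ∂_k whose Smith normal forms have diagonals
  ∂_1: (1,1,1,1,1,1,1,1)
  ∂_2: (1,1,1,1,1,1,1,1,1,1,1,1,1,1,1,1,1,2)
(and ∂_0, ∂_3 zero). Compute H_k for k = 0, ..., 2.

H_0: b_0 = 9 − 0 − 8 = 1; torsion from ∂_1 factors > 1: none. So H_0 = Z.
H_1: b_1 = 27 − 8 − 18 = 1; torsion from ∂_2 factors > 1: [2]. So H_1 = Z ⊕ Z_2.
H_2: b_2 = 18 − 18 − 0 = 0; torsion from ∂_3 factors > 1: none. So H_2 = 0.

H_0 = Z,  H_1 = Z ⊕ Z_2,  H_2 = 0.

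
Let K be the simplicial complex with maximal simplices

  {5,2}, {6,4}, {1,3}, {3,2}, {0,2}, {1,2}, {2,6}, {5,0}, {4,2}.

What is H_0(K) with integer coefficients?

H_0 ≅ Z.

Order the vertices as 0 < 1 < 2 < 3 < 4 < 5 < 6. Listing each simplex with vertices in this order, K has dimension 1 with simplices:

  0-simplices (7): [0], [1], [2], [3], [4], [5], [6]
  1-simplices (9): [0,2], [0,5], [1,2], [1,3], [2,3], [2,4], [2,5], [2,6], [4,6]

Hence C_0 ≅ Z^7, C_1 ≅ Z^9.

Boundary ∂_1: C_1 → C_0 maps an edge to its endpoints' difference, ∂[p,q] = q − p. For instance
  ∂[2,3] = [3] − [2].
The resulting 7×9 matrix has rank 6, and its Smith normal form has invariant factors (1,1,1,1,1,1).

Computing H_k = (kernel of ∂_k) / (image of ∂_{k+1}):

  H_0: rank C_0 − rank ∂_1 = 7 − 6 = 1, and the invariant factors of ∂_1 are all 1, so H_0 ≅ Z.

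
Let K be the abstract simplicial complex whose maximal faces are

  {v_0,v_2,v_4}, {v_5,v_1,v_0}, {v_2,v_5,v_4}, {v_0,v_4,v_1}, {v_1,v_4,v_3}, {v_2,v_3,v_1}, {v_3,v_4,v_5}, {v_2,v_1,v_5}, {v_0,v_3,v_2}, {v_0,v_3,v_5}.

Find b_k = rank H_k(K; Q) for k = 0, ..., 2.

We work with the vertex ordering v_0 < v_1 < v_2 < v_3 < v_4 < v_5. The simplices of K, each written with vertices in increasing order, are:

  0-simplices (6): [v_0], [v_1], [v_2], [v_3], [v_4], [v_5]
  1-simplices (15): (15 of them)
  2-simplices (10): [v_0,v_1,v_4], [v_0,v_1,v_5], [v_0,v_2,v_3], [v_0,v_2,v_4], [v_0,v_3,v_5], [v_1,v_2,v_3], [v_1,v_2,v_5], [v_1,v_3,v_4], [v_2,v_4,v_5], [v_3,v_4,v_5]

Hence C_0 ≅ Z^6, C_1 ≅ Z^15, C_2 ≅ Z^10.

The boundary map ∂_1: C_1 → C_0 is given by ∂[p,q] = [q] − [p].
The resulting 6×15 matrix has rank 5, and its Smith normal form has invariant factors (1,1,1,1,1).

Boundary ∂_2: C_2 → C_1 maps a triangle to the signed sum of its edges. For instance
  ∂[v_1,v_2,v_3] = [v_2,v_3] − [v_1,v_3] + [v_1,v_2],
  ∂[v_2,v_4,v_5] = [v_4,v_5] − [v_2,v_5] + [v_2,v_4].
As a 15×10 matrix over Z this has rank 10, with invariant factors (1,1,1,1,1,1,1,1,1,2).

Now H_k = ker ∂_k / im ∂_{k+1}, so:

  H_0: rank C_0 − rank ∂_1 = 6 − 5 = 1, and the invariant factors of ∂_1 are all 1, so H_0 ≅ Z.
  H_1: rank ker ∂_1 − rank ∂_2 = (15 − 5) − 10 = 0, and ∂_2 has invariant factor 2 > 1, so H_1 ≅ Z/2.
  H_2: rank ker ∂_2 − rank ∂_3 = (10 − 10) − 0 = 0, and there is no ∂_3, so H_2 ≅ 0.

As a check, the Euler characteristic is 6 − 15 + 10 = 1, which agrees with 1 − 0 + 0 = 1.

Hence the Betti numbers are b_0 = 1, b_1 = 0, b_2 = 0.

b_0 = 1, b_1 = 0, b_2 = 0.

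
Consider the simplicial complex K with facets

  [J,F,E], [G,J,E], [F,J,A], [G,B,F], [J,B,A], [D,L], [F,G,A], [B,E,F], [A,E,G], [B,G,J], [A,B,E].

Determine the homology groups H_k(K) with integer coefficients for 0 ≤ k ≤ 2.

K has 8 vertices, 16 edges, 10 triangles.
rank ∂_0 = 0, rank ∂_1 = 6 ⇒ b_0 = 8 − 0 − 6 = 2; all invariant factors of ∂_1 are 1 so no torsion. So H_0 ≅ Z^2.
rank ∂_1 = 6, rank ∂_2 = 10 ⇒ b_1 = 16 − 6 − 10 = 0; ∂_2 has invariant factor(s) [2] giving torsion. So H_1 ≅ Z/2.
rank ∂_2 = 10, rank ∂_3 = 0 ⇒ b_2 = 10 − 10 − 0 = 0. So H_2 ≅ 0.

H_0 = Z^2,  H_1 = Z/2,  H_2 = 0.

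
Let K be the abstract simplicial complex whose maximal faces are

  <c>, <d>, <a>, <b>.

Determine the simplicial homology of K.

H_0 ≅ Z^4.

Fix the vertex order a < b < c < d and write every simplex with vertices in increasing order. Then dim K = 0 and the simplices of K are:

  0-simplices (4): a, b, c, d

giving chain groups C_0 ≅ Z^4.

Now H_k = ker ∂_k / im ∂_{k+1}, so:

  H_0: rank C_0 − rank ∂_1 = 4 − 0 = 4, and there is no ∂_1, so H_0 = Z^4.

(K is a triangulation of a set of 4 points.)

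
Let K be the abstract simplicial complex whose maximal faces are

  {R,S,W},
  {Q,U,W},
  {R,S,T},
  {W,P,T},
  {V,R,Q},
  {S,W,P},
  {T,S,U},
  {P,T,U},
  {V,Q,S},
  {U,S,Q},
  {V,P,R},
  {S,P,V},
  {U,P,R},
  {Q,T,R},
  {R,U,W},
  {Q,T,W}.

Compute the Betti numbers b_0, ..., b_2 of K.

b_0 = 1, b_1 = 2, b_2 = 1.

Take the total order P < Q < R < S < T < U < V < W on the vertex set. Then K (dimension 2) consists of the simplices:

  0-simplices (8): P, Q, R, S, T, U, V, W
  1-simplices (24): PR, PS, PT, PU, PV, PW, QR, QS, QT, QU, QV, QW, RS, RT, RU, RV, RW, ST, SU, SV, SW, TU, TW, UW
  2-simplices (16): PRU, PRV, PSV, PSW, PTU, PTW, QRT, QRV, QSU, QSV, QTW, QUW, RST, RSW, RUW, STU

Hence C_0 ≅ Z^8, C_1 ≅ Z^24, C_2 ≅ Z^16.

The boundary map ∂_1: C_1 → C_0 is given by ∂[p,q] = [q] − [p].
This gives a 8×24 integer matrix of rank 7; reducing to Smith normal form yields diagonal entries (1,1,1,1,1,1,1).

The boundary map ∂_2: C_2 → C_1 maps a triangle to the signed sum of its edges. For instance
  ∂STU = TU − SU + ST,
  ∂PRV = RV − PV + PR.
This gives a 24×16 integer matrix of rank 15; reducing to Smith normal form yields diagonal entries (1,1,1,1,1,1,1,1,1,1,1,1,1,1,1).

Computing H_k = (kernel of ∂_k) / (image of ∂_{k+1}):

  H_0: rank C_0 − rank ∂_1 = 8 − 7 = 1, and the invariant factors of ∂_1 are all 1, so H_0 = Z.
  H_1: rank ker ∂_1 − rank ∂_2 = (24 − 7) − 15 = 2, and the invariant factors of ∂_2 are all 1, so H_1 = Z^2.
  H_2: rank ker ∂_2 − rank ∂_3 = (16 − 15) − 0 = 1, and there is no ∂_3, so H_2 = Z.

Hence the Betti numbers are b_0 = 1, b_1 = 2, b_2 = 1.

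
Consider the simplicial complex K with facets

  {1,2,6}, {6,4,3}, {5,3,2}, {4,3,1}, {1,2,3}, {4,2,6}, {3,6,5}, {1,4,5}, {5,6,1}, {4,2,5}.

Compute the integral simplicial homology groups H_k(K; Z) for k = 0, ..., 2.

Take the total order 1 < 2 < 3 < 4 < 5 < 6 on the vertex set. Then K (dimension 2) consists of the simplices:

  0-simplices (6): [1], [2], [3], [4], [5], [6]
  1-simplices (15): [1,2], [1,3], [1,4], [1,5], [1,6], [2,3], [2,4], [2,5], [2,6], [3,4], [3,5], [3,6], [4,5], [4,6], [5,6]
  2-simplices (10): [1,2,3], [1,2,6], [1,3,4], [1,4,5], [1,5,6], [2,3,5], [2,4,5], [2,4,6], [3,4,6], [3,5,6]

giving chain groups C_0 ≅ Z^6, C_1 ≅ Z^15, C_2 ≅ Z^10.

∂_1: C_1 → C_0 is given by ∂[p,q] = [q] − [p]. For instance
  ∂[1,4] = [4] − [1].
As a 6×15 matrix over Z this has rank 5, with invariant factors (1,1,1,1,1).

∂_2: C_2 → C_1 maps a triangle to the signed sum of its edges. For instance
  ∂[2,4,6] = [4,6] − [2,6] + [2,4],
  ∂[3,4,6] = [4,6] − [3,6] + [3,4].
The 15×10 boundary matrix has rank 10 and Smith normal form diag(1,1,1,1,1,1,1,1,1,2).

Now H_k = ker ∂_k / im ∂_{k+1}, so:

  H_0: rank C_0 − rank ∂_1 = 6 − 5 = 1, and the invariant factors of ∂_1 are all 1, so H_0 = Z.
  H_1: rank ker ∂_1 − rank ∂_2 = (15 − 5) − 10 = 0, and ∂_2 has invariant factor 2 > 1, so H_1 = Z/2Z.
  H_2: rank ker ∂_2 − rank ∂_3 = (10 − 10) − 0 = 0, and there is no ∂_3, so H_2 = 0.

As a check, the Euler characteristic is 6 − 15 + 10 = 1, which agrees with 1 − 0 + 0 = 1.

H_0 ≅ Z,  H_1 ≅ Z/2Z,  H_2 = 0.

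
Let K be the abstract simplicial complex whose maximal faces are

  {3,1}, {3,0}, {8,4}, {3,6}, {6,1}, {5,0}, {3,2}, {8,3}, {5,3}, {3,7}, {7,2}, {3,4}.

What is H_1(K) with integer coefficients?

We work with the vertex ordering 0 < 1 < 2 < 3 < 4 < 5 < 6 < 7 < 8. The simplices of K, each written with vertices in increasing order, are:

  0-simplices (9): [0], [1], [2], [3], [4], [5], [6], [7], [8]
  1-simplices (12): [0,3], [0,5], [1,3], [1,6], [2,3], [2,7], [3,4], [3,5], [3,6], [3,7], [3,8], [4,8]

giving chain groups C_0 ≅ Z^9, C_1 ≅ Z^12.

∂_1: C_1 → C_0 is given by ∂[p,q] = [q] − [p].
The resulting 9×12 matrix has rank 8, and its Smith normal form has invariant factors (1,1,1,1,1,1,1,1).

Now H_k = ker ∂_k / im ∂_{k+1}, so:

  H_1: rank ker ∂_1 − rank ∂_2 = (12 − 8) − 0 = 4, and there is no ∂_2, so H_1 ≅ Z^4.

(K is a triangulation of a wedge of 4 circles.)

H_1 = Z^4.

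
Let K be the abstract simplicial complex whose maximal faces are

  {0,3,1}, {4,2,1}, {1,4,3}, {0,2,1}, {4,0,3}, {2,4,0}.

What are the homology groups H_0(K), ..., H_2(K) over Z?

H_0 ≅ Z,  H_1 = 0,  H_2 ≅ Z.

K has 5 vertices, 9 edges, 6 triangles.
rank ∂_0 = 0, rank ∂_1 = 4 ⇒ b_0 = 5 − 0 − 4 = 1; all invariant factors of ∂_1 are 1 so no torsion. So H_0 ≅ Z.
rank ∂_1 = 4, rank ∂_2 = 5 ⇒ b_1 = 9 − 4 − 5 = 0; all invariant factors of ∂_2 are 1 so no torsion. So H_1 ≅ 0.
rank ∂_2 = 5, rank ∂_3 = 0 ⇒ b_2 = 6 − 5 − 0 = 1. So H_2 ≅ Z.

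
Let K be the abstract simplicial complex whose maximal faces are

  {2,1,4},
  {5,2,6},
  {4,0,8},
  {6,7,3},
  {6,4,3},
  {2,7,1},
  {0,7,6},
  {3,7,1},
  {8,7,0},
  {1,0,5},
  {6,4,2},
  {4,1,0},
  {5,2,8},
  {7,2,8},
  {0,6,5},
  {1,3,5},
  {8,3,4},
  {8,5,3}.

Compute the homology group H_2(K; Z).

H_2 = Z.

Take the total order 0 < 1 < 2 < 3 < 4 < 5 < 6 < 7 < 8 on the vertex set. Then K (dimension 2) consists of the simplices:

  0-simplices (9): [0], [1], [2], [3], [4], [5], [6], [7], [8]
  1-simplices (27): (27 of them)
  2-simplices (18): [0,1,4], [0,1,5], [0,4,8], [0,5,6], [0,6,7], [0,7,8], [1,2,4], [1,2,7], [1,3,5], [1,3,7], [2,4,6], [2,5,6], [2,5,8], [2,7,8], [3,4,6], [3,4,8], [3,5,8], [3,6,7]

Hence C_0 ≅ Z^9, C_1 ≅ Z^27, C_2 ≅ Z^18.

∂_1: C_1 → C_0 is given by ∂[p,q] = [q] − [p].
The 9×27 boundary matrix has rank 8 and Smith normal form diag(1,1,1,1,1,1,1,1).

Boundary ∂_2: C_2 → C_1 maps a triangle to the signed sum of its edges. For instance
  ∂[0,1,4] = [1,4] − [0,4] + [0,1],
  ∂[3,4,8] = [4,8] − [3,8] + [3,4].
The resulting 27×18 matrix has rank 17, and its Smith normal form has invariant factors (1,1,1,1,1,1,1,1,1,1,1,1,1,1,1,1,1).

Now H_k = ker ∂_k / im ∂_{k+1}, so:

  H_2: rank ker ∂_2 − rank ∂_3 = (18 − 17) − 0 = 1, and there is no ∂_3, so H_2 = Z.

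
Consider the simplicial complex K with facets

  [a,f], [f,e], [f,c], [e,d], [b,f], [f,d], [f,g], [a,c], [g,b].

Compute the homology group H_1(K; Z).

Order the vertices as a < b < c < d < e < f < g. Listing each simplex with vertices in this order, K has dimension 1 with simplices:

  0-simplices (7): a, b, c, d, e, f, g
  1-simplices (9): ac, af, bf, bg, cf, de, df, ef, fg

giving chain groups C_0 ≅ Z^7, C_1 ≅ Z^9.

∂_1: C_1 → C_0 is given by ∂[p,q] = [q] − [p]. For instance
  ∂cf = f − c.
As a 7×9 matrix over Z this has rank 6, with invariant factors (1,1,1,1,1,1).

Now H_k = ker ∂_k / im ∂_{k+1}, so:

  H_1: rank ker ∂_1 − rank ∂_2 = (9 − 6) − 0 = 3, and there is no ∂_2, so H_1 ≅ Z^3.

H_1 = Z^3.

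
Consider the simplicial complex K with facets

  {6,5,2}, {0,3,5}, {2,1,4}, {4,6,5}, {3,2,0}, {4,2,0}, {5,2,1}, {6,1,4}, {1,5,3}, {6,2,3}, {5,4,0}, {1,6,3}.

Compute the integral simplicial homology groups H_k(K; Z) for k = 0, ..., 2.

Fix the vertex order 0 < 1 < 2 < 3 < 4 < 5 < 6 and write every simplex with vertices in increasing order. Then dim K = 2 and the simplices of K are:

  0-simplices (7): [0], [1], [2], [3], [4], [5], [6]
  1-simplices (18): [0,2], [0,3], [0,4], [0,5], [1,2], [1,3], [1,4], [1,5], [1,6], [2,3], [2,4], [2,5], [2,6], [3,5], [3,6], [4,5], [4,6], [5,6]
  2-simplices (12): [0,2,3], [0,2,4], [0,3,5], [0,4,5], [1,2,4], [1,2,5], [1,3,5], [1,3,6], [1,4,6], [2,3,6], [2,5,6], [4,5,6]

Hence C_0 ≅ Z^7, C_1 ≅ Z^18, C_2 ≅ Z^12.

Boundary ∂_1: C_1 → C_0 sends each edge [p,q] (with p < q) to q − p. For instance
  ∂[4,5] = [5] − [4].
This gives a 7×18 integer matrix of rank 6; reducing to Smith normal form yields diagonal entries (1,1,1,1,1,1).

∂_2: C_2 → C_1 acts by ∂[p,q,r] = [q,r] − [p,r] + [p,q]. For instance
  ∂[0,4,5] = [4,5] − [0,5] + [0,4],
  ∂[1,3,6] = [3,6] − [1,6] + [1,3].
The 18×12 boundary matrix has rank 12 and Smith normal form diag(1,1,1,1,1,1,1,1,1,1,1,2).

Computing H_k = (kernel of ∂_k) / (image of ∂_{k+1}):

  H_0: rank C_0 − rank ∂_1 = 7 − 6 = 1, and the invariant factors of ∂_1 are all 1, so H_0 ≅ Z.
  H_1: rank ker ∂_1 − rank ∂_2 = (18 − 6) − 12 = 0, and ∂_2 has invariant factor 2 > 1, so H_1 ≅ Z/2.
  H_2: rank ker ∂_2 − rank ∂_3 = (12 − 12) − 0 = 0, and there is no ∂_3, so H_2 ≅ 0.

H_0 = Z,  H_1 = Z/2,  H_2 = 0.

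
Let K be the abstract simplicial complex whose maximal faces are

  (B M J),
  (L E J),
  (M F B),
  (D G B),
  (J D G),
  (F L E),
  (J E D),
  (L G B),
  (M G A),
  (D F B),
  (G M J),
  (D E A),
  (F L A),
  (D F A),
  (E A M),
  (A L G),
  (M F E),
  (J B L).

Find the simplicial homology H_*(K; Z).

Fix the vertex order A < B < D < E < F < G < J < L < M and write every simplex with vertices in increasing order. Then dim K = 2 and the simplices of K are:

  0-simplices (9): A, B, D, E, F, G, J, L, M
  1-simplices (27): AD, AE, AF, AG, AL, AM, BD, BF, BG, BJ, BL, BM, DE, DF, DG, DJ, EF, EJ, EL, EM, FL, FM, GJ, GL, GM, JL, JM
  2-simplices (18): ADE, ADF, AEM, AFL, AGL, AGM, BDF, BDG, BFM, BGL, BJL, BJM, DEJ, DGJ, EFL, EFM, EJL, GJM

Hence C_0 ≅ Z^9, C_1 ≅ Z^27, C_2 ≅ Z^18.

The boundary map ∂_1: C_1 → C_0 maps an edge to its endpoints' difference, ∂[p,q] = q − p.
As a 9×27 matrix over Z this has rank 8, with invariant factors (1,1,1,1,1,1,1,1).

The boundary map ∂_2: C_2 → C_1 sends each 2-simplex [p,q,r] to [q,r] − [p,r] + [p,q]. For instance
  ∂EFM = FM − EM + EF,
  ∂AFL = FL − AL + AF.
The 27×18 boundary matrix has rank 18 and Smith normal form diag(1,1,1,1,1,1,1,1,1,1,1,1,1,1,1,1,1,2).

From H_k ≅ ker(∂_k) / im(∂_{k+1}) we obtain:

  H_0: rank C_0 − rank ∂_1 = 9 − 8 = 1, and the invariant factors of ∂_1 are all 1, so H_0 ≅ Z.
  H_1: rank ker ∂_1 − rank ∂_2 = (27 − 8) − 18 = 1, and ∂_2 has invariant factor 2 > 1, so H_1 ≅ Z ⊕ Z/2.
  H_2: rank ker ∂_2 − rank ∂_3 = (18 − 18) − 0 = 0, and there is no ∂_3, so H_2 ≅ 0.

H_0 ≅ Z,  H_1 ≅ Z ⊕ Z/2,  H_2 = 0.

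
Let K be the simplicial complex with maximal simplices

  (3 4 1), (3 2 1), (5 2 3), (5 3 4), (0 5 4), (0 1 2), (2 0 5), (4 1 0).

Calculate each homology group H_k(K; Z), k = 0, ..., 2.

Take the total order 0 < 1 < 2 < 3 < 4 < 5 on the vertex set. Then K (dimension 2) consists of the simplices:

  0-simplices (6): [0], [1], [2], [3], [4], [5]
  1-simplices (12): [0,1], [0,2], [0,4], [0,5], [1,2], [1,3], [1,4], [2,3], [2,5], [3,4], [3,5], [4,5]
  2-simplices (8): [0,1,2], [0,1,4], [0,2,5], [0,4,5], [1,2,3], [1,3,4], [2,3,5], [3,4,5]

so the chain groups are C_0 ≅ Z^6, C_1 ≅ Z^12, C_2 ≅ Z^8.

∂_1: C_1 → C_0 maps an edge to its endpoints' difference, ∂[p,q] = q − p.
As a 6×12 matrix over Z this has rank 5, with invariant factors (1,1,1,1,1).

The boundary map ∂_2: C_2 → C_1 sends each 2-simplex [p,q,r] to [q,r] − [p,r] + [p,q]. For instance
  ∂[1,3,4] = [3,4] − [1,4] + [1,3],
  ∂[0,4,5] = [4,5] − [0,5] + [0,4].
The resulting 12×8 matrix has rank 7, and its Smith normal form has invariant factors (1,1,1,1,1,1,1).

Now H_k = ker ∂_k / im ∂_{k+1}, so:

  H_0: rank C_0 − rank ∂_1 = 6 − 5 = 1, and the invariant factors of ∂_1 are all 1, so H_0 ≅ Z.
  H_1: rank ker ∂_1 − rank ∂_2 = (12 − 5) − 7 = 0, and the invariant factors of ∂_2 are all 1, so H_1 ≅ 0.
  H_2: rank ker ∂_2 − rank ∂_3 = (8 − 7) − 0 = 1, and there is no ∂_3, so H_2 ≅ Z.

As a check, the Euler characteristic is 6 − 12 + 8 = 2, which agrees with 1 − 0 + 1 = 2.

H_0 = Z,  H_1 = 0,  H_2 = Z.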